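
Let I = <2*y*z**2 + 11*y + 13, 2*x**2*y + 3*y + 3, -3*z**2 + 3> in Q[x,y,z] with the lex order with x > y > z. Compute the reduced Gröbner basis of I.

G = {x**2, y + 1, z**2 - 1}

f_1 = 2*y*z**2 + 11*y + 13, LT = y*z**2.
f_2 = 2*x**2*y + 3*y + 3, LT = x**2*y.
f_3 = -3*z**2 + 3, LT = z**2.

S(f_1,f_2): lcm = x**2*y*z**2. S = 11/2*x**2*y + 13/2*x**2 - 3/2*y*z**2 - 3/2*z**2.
  leading term x**2*y: subtract (11/4)·f_2 from 11/2*x**2*y + 13/2*x**2 - 3/2*y*z**2 - 3/2*z**2 → 13/2*x**2 - 3/2*y*z**2 - 33/4*y - 3/2*z**2 - 33/4
  leading term x**2: no divisor's leading term divides it; move 13/2*x**2 to the remainder.
  leading term y*z**2: subtract (-3/4)·f_1 from -3/2*y*z**2 - 33/4*y - 3/2*z**2 - 33/4 → -3/2*z**2 + 3/2
  leading term z**2: subtract (1/2)·f_3 from -3/2*z**2 + 3/2 → 0
  remainder 13/2*x**2 ≠ 0; add g_4 = 13/2*x**2 to the basis.

S(f_1,f_3): lcm = y*z**2. S = 13/2*y + 13/2.
  leading term y: no divisor's leading term divides it; move 13/2*y to the remainder.
  leading term 1: no divisor's leading term divides it; move 13/2 to the remainder.
  remainder 13/2*y + 13/2 ≠ 0; add g_5 = 13/2*y + 13/2 to the basis.

The other S-polynomials (S(f_2,f_3), S(f_1,g_4), S(f_2,g_4), S(f_3,g_4), S(f_1,g_5), S(f_2,g_5), S(f_3,g_5), S(g_4,g_5)) all reduce to 0 modulo the current basis, so we have a Gröbner basis.
Inter-reduce: drop elements whose leading term is divisible by another's, tail-reduce, and make monic.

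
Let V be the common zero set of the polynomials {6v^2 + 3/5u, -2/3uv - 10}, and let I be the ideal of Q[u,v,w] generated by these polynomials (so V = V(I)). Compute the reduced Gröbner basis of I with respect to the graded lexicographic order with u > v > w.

G = {u^2 - 150v, uv + 15, v^2 + 1/10u}

f_1 = 6v^2 + 3/5u, LT = v^2.
f_2 = -2/3uv - 10, LT = uv.

S(f_1,f_2): lcm = uv^2. S = 1/10u^2 - 15v.
  reduce S modulo (f_1, f_2):
  remainder 1/10u^2 - 15v ≠ 0; add g_3 = 1/10u^2 - 15v to the basis.

The other S-polynomials (S(f_1,g_3), S(f_2,g_3)) all reduce to 0 modulo the current basis, so we have a Gröbner basis.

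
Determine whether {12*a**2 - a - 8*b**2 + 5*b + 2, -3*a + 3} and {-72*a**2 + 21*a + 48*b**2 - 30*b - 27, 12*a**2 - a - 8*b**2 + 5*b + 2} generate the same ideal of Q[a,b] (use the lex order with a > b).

Yes, the ideals are equal.

Two ideals are equal iff their reduced Gröbner bases coincide (the reduced basis is unique for a fixed ordering).
Buchberger on the first generating set:
f_1 = 12*a**2 - a - 8*b**2 + 5*b + 2, LT = a**2.
f_2 = -3*a + 3, LT = a.

S(f_1,f_2): lcm = a**2. S = 11/12*a - 2/3*b**2 + 5/12*b + 1/6.
  reduce S modulo (f_1, f_2):
  remainder -2/3*b**2 + 5/12*b + 13/12 ≠ 0; add g_3 = -2/3*b**2 + 5/12*b + 13/12 to the basis.

The other S-polynomials (S(f_1,g_3), S(f_2,g_3)) all reduce to 0 modulo the current basis, so we have a Gröbner basis.
Inter-reduce: drop elements whose leading term is divisible by another's, tail-reduce, and make monic.
Reduced Gröbner basis: {a - 1, b**2 - 5/8*b - 13/8}.

Buchberger on the second generating set:
h_1 = -72*a**2 + 21*a + 48*b**2 - 30*b - 27, LT = a**2.
h_2 = 12*a**2 - a - 8*b**2 + 5*b + 2, LT = a**2.

S(h_1,h_2): lcm = a**2. S = -5/24*a + 5/24.
  reduce S modulo (h_1, h_2):
  remainder -5/24*a + 5/24 ≠ 0; add k_3 = -5/24*a + 5/24 to the basis.

S(h_1,k_3): lcm = a**2. S = 17/24*a - 2/3*b**2 + 5/12*b + 3/8.
  reduce S modulo (h_1, h_2, k_3):
  remainder -2/3*b**2 + 5/12*b + 13/12 ≠ 0; add k_4 = -2/3*b**2 + 5/12*b + 13/12 to the basis.

The other S-polynomials (S(h_2,k_3), S(h_1,k_4), S(h_2,k_4), S(k_3,k_4)) all reduce to 0 modulo the current basis, so we have a Gröbner basis.
Inter-reduce: drop elements whose leading term is divisible by another's, tail-reduce, and make monic.
Reduced Gröbner basis: {a - 1, b**2 - 5/8*b - 13/8}.

These coincide, so the ideals are equal.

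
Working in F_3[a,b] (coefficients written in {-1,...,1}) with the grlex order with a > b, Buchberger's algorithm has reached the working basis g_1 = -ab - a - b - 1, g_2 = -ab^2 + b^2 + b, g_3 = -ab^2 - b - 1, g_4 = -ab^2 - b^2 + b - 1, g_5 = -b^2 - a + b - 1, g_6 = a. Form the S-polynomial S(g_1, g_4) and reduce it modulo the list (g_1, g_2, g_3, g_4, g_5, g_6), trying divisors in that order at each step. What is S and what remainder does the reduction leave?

lcm(LM(g_1), LM(g_4)) = ab^2.
S = (lcm/LT(g_1))·g_1 − (lcm/LT(g_4))·g_4 = ab - b - 1.
Reduce S modulo (g_1, g_2, g_3, g_4, g_5, g_6) in that order:
  leading term ab: subtract (-1)·g_1 from ab - b - 1 → -a + b + 1
  leading term a: subtract (-1)·g_6 from -a + b + 1 → b + 1
  leading term b: no divisor's leading term divides it; move b to the remainder.
  leading term 1: no divisor's leading term divides it; move 1 to the remainder.
The remainder b + 1 is nonzero, so it would be added as the next basis element.

S(g_1, g_4) = ab - b - 1; remainder on division = b + 1.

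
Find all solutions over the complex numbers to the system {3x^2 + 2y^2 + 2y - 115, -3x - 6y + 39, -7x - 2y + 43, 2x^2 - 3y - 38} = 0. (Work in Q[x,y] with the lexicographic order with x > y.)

{(5, 4)}

Compute a lex Gröbner basis by Buchberger's algorithm.
f_1 = 3x^2 + 2y^2 + 2y - 115, LT = x^2.
f_2 = -3x - 6y + 39, LT = x.
f_3 = -7x - 2y + 43, LT = x.
f_4 = 2x^2 - 3y - 38, LT = x^2.

S(f_1,f_2): lcm = x^2. S = -2xy + 13x + 2/3y^2 + 2/3y - 115/3.
  reduce S modulo (f_1, f_2, f_3, f_4):
  remainder 14/3y^2 - 154/3y + 392/3 ≠ 0; add h_5 = 14/3y^2 - 154/3y + 392/3 to the basis.

S(f_1,f_3): lcm = x^2. S = -2/7xy + 43/7x + 2/3y^2 + 2/3y - 115/3.
  reduce S modulo (f_1, f_2, f_3, f_4, h_5):
  remainder -12/7y + 48/7 ≠ 0; add h_6 = -12/7y + 48/7 to the basis.

The other S-polynomials (S(f_1,f_4), S(f_2,f_3), S(f_2,f_4), S(f_3,f_4), S(f_1,h_5), S(f_2,h_5), S(f_3,h_5), S(f_4,h_5), S(f_1,h_6), S(f_2,h_6), S(f_3,h_6), S(f_4,h_6), S(h_5,h_6)) all reduce to 0 modulo the current basis, so we have a Gröbner basis.
Inter-reduce: drop elements whose leading term is divisible by another's, tail-reduce, and make monic.
Reduced Gröbner basis: {x - 5, y - 4}.

A lex Gröbner basis eliminates variables successively. Here y - 4 depends only on y, with roots {4}; lifting each root through the earlier basis elements recovers the full solutions.
  y = 4: the earlier basis element becomes x - 5 = 0, giving x = 5 — point (5, 4).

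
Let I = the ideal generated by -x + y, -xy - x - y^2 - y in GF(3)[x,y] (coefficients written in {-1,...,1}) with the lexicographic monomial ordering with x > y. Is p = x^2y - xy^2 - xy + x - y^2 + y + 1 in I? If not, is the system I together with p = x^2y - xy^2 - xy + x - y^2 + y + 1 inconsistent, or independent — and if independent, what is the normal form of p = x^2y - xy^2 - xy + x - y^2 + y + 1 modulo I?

x^2y - xy^2 - xy + x - y^2 + y + 1 is independent of I; its normal form modulo I is y + 1.

First compute the reduced Gröbner basis of I by Buchberger's algorithm.
f_1 = -x + y, LT = x.
f_2 = -xy - x - y^2 - y, LT = xy.

S(f_1,f_2): lcm = xy. S = -x + y^2 - y.
  leading term x: subtract (1)·f_1 from -x + y^2 - y → y^2 + y
  leading term y^2: no divisor's leading term divides it; move y^2 to the remainder.
  leading term y: no divisor's leading term divides it; move y to the remainder.
  remainder y^2 + y ≠ 0; add h_3 = y^2 + y to the basis.

The other S-polynomials (S(f_1,h_3), S(f_2,h_3)) all reduce to 0 modulo the current basis, so we have a Gröbner basis.
Inter-reduce: drop elements whose leading term is divisible by another's, tail-reduce, and make monic.
Reduced Gröbner basis: {x - y, y^2 + y}.
Label its elements g_1 = x - y, g_2 = y^2 + y.

Reduce p = x^2y - xy^2 - xy + x - y^2 + y + 1 modulo G:
  leading term x^2y: subtract (xy)·g_1 from x^2y - xy^2 - xy + x - y^2 + y + 1 → -xy + x - y^2 + y + 1
  leading term xy: subtract (-y)·g_1 from -xy + x - y^2 + y + 1 → x + y^2 + y + 1
  leading term x: subtract (1)·g_1 from x + y^2 + y + 1 → y^2 - y + 1
  leading term y^2: subtract (1)·g_2 from y^2 - y + 1 → y + 1
  leading term y: no divisor's leading term divides it; move y to the remainder.
  leading term 1: no divisor's leading term divides it; move 1 to the remainder.
  normal form = y + 1.
The normal form is nonzero, so p ∉ I. Since p minus its normal form lies in I, I + (p) = I + (r) where r = y + 1; decide whether this ideal is the whole ring.
Run Buchberger on G together with r (pairs among the g_i already reduce to 0 since G is a Gröbner basis):
g_1 = x - y, LT = x.
g_2 = y^2 + y, LT = y^2.
r = y + 1, LT = y.

The S-polynomials (S(g_1,g_2), S(g_1,r), S(g_2,r)) all reduce to 0 modulo the current basis, so we have a Gröbner basis.
Inter-reduce: drop elements whose leading term is divisible by another's, tail-reduce, and make monic.
Reduced Gröbner basis: {x + 1, y + 1}.
The reduced Gröbner basis of I + (p) is {x + 1, y + 1} ≠ {1}, a proper ideal, so the enlarged system stays consistent: p is independent of I, with normal form y + 1.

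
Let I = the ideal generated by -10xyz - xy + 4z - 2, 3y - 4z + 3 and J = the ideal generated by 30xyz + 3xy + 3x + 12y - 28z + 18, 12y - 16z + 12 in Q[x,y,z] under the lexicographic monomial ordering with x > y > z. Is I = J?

Since reduced Gröbner bases are canonical representatives of ideals under a given ordering, it suffices to compute and compare them.
Buchberger on the first generating set:
f_1 = -10xyz - xy + 4z - 2, LT = xyz.
f_2 = 3y - 4z + 3, LT = y.

S(f_1,f_2): lcm = xyz. S = 1/10xy + 4/3xz^2 - xz - 2/5z + 1/5.
  leading term xy: subtract (1/30x)·f_2 from 1/10xy + 4/3xz^2 - xz - 2/5z + 1/5 → 4/3xz^2 - 13/15xz - 1/10x - 2/5z + 1/5
  leading term xz^2: no divisor's leading term divides it; move 4/3xz^2 to the remainder.
  leading term xz: no divisor's leading term divides it; move -13/15xz to the remainder.
  leading term x: no divisor's leading term divides it; move -1/10x to the remainder.
  leading term z: no divisor's leading term divides it; move -2/5z to the remainder.
  leading term 1: no divisor's leading term divides it; move 1/5 to the remainder.
  remainder 4/3xz^2 - 13/15xz - 1/10x - 2/5z + 1/5 ≠ 0; add g_3 = 4/3xz^2 - 13/15xz - 1/10x - 2/5z + 1/5 to the basis.

The other S-polynomials (S(f_1,g_3), S(f_2,g_3)) all reduce to 0 modulo the current basis, so we have a Gröbner basis.
Inter-reduce: drop elements whose leading term is divisible by another's, tail-reduce, and make monic.
Reduced Gröbner basis: {xz^2 - 13/20xz - 3/40x - 3/10z + 3/20, y - 4/3z + 1}.

Buchberger on the second generating set:
h_1 = 30xyz + 3xy + 3x + 12y - 28z + 18, LT = xyz.
h_2 = 12y - 16z + 12, LT = y.

S(h_1,h_2): lcm = xyz. S = 1/10xy + 4/3xz^2 - xz + 1/10x + 2/5y - 14/15z + 3/5.
  leading term xy: subtract (1/120x)·h_2 from 1/10xy + 4/3xz^2 - xz + 1/10x + 2/5y - 14/15z + 3/5 → 4/3xz^2 - 13/15xz + 2/5y - 14/15z + 3/5
  leading term xz^2: no divisor's leading term divides it; move 4/3xz^2 to the remainder.
  leading term xz: no divisor's leading term divides it; move -13/15xz to the remainder.
  leading term y: subtract (1/30)·h_2 from 2/5y - 14/15z + 3/5 → -2/5z + 1/5
  leading term z: no divisor's leading term divides it; move -2/5z to the remainder.
  leading term 1: no divisor's leading term divides it; move 1/5 to the remainder.
  remainder 4/3xz^2 - 13/15xz - 2/5z + 1/5 ≠ 0; add k_3 = 4/3xz^2 - 13/15xz - 2/5z + 1/5 to the basis.

The other S-polynomials (S(h_1,k_3), S(h_2,k_3)) all reduce to 0 modulo the current basis, so we have a Gröbner basis.
Inter-reduce: drop elements whose leading term is divisible by another's, tail-reduce, and make monic.
Reduced Gröbner basis: {xz^2 - 13/20xz - 3/10z + 3/20, y - 4/3z + 1}.

Since the reduced bases disagree, the two ideals are not the same.

No, the ideals differ.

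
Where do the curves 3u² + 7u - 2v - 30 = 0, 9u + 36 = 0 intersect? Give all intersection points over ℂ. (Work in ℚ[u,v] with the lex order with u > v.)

Compute a lex Gröbner basis by Buchberger's algorithm.
f_1 = 3u² + 7u - 2v - 30, LT = u².
f_2 = 9u + 36, LT = u.

S(f_1,f_2): lcm = u². S = -5/3u - ⅔v - 10.
  leading term u: subtract (-5/27)·f_2 from -5/3u - ⅔v - 10 → -⅔v - 10/3
  leading term v: no divisor's leading term divides it; move -⅔v to the remainder.
  leading term 1: no divisor's leading term divides it; move -10/3 to the remainder.
  remainder -⅔v - 10/3 ≠ 0; add h_3 = -⅔v - 10/3 to the basis.

The other S-polynomials (S(f_1,h_3), S(f_2,h_3)) all reduce to 0 modulo the current basis, so we have a Gröbner basis.
Inter-reduce: drop elements whose leading term is divisible by another's, tail-reduce, and make monic.
Reduced Gröbner basis: {u + 4, v + 5}.

A lex Gröbner basis eliminates variables successively. Here v + 5 depends only on v, with roots {-5}; lifting each root through the earlier basis elements recovers the full solutions.
  v = -5: the earlier basis element becomes u + 4 = 0, giving u = -4 — point (-4, -5).

{(-4, -5)}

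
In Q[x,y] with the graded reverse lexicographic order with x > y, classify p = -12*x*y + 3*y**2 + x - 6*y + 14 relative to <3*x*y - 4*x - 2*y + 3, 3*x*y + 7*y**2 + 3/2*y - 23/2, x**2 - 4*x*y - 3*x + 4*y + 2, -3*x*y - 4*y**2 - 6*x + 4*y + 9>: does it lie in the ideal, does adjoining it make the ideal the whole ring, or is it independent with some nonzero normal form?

-12*x*y + 3*y**2 + x - 6*y + 14 lies in I (it reduces to 0).

First compute the reduced Gröbner basis of I by Buchberger's algorithm.
f_1 = 3*x*y - 4*x - 2*y + 3, LT = x*y.
f_2 = 3*x*y + 7*y**2 + 3/2*y - 23/2, LT = x*y.
f_3 = x**2 - 4*x*y - 3*x + 4*y + 2, LT = x**2.
f_4 = -3*x*y - 4*y**2 - 6*x + 4*y + 9, LT = x*y.

S(f_1,f_2): lcm = x*y. S = -7/3*y**2 - 4/3*x - 7/6*y + 29/6.
  leading term y**2: no divisor's leading term divides it; move -7/3*y**2 to the remainder.
  leading term x: no divisor's leading term divides it; move -4/3*x to the remainder.
  leading term y: no divisor's leading term divides it; move -7/6*y to the remainder.
  leading term 1: no divisor's leading term divides it; move 29/6 to the remainder.
  remainder -7/3*y**2 - 4/3*x - 7/6*y + 29/6 ≠ 0; add h_5 = -7/3*y**2 - 4/3*x - 7/6*y + 29/6 to the basis.

S(f_1,f_3): lcm = x**2*y. S = 4*x*y**2 - 4/3*x**2 + 7/3*x*y - 4*y**2 + x - 2*y.
  leading term x*y**2: subtract (4/3*y)·f_1 from 4*x*y**2 - 4/3*x**2 + 7/3*x*y - 4*y**2 + x - 2*y → -4/3*x**2 + 23/3*x*y - 4/3*y**2 + x - 6*y
  leading term x**2: subtract (-4/3)·f_3 from -4/3*x**2 + 23/3*x*y - 4/3*y**2 + x - 6*y → 7/3*x*y - 4/3*y**2 - 3*x - 2/3*y + 8/3
  leading term x*y: subtract (7/9)·f_1 from 7/3*x*y - 4/3*y**2 - 3*x - 2/3*y + 8/3 → -4/3*y**2 + 1/9*x + 8/9*y + 1/3
  leading term y**2: subtract (4/7)·h_5 from -4/3*y**2 + 1/9*x + 8/9*y + 1/3 → 55/63*x + 14/9*y - 17/7
  leading term x: no divisor's leading term divides it; move 55/63*x to the remainder.
  leading term y: no divisor's leading term divides it; move 14/9*y to the remainder.
  leading term 1: no divisor's leading term divides it; move -17/7 to the remainder.
  remainder 55/63*x + 14/9*y - 17/7 ≠ 0; add h_6 = 55/63*x + 14/9*y - 17/7 to the basis.

S(f_1,f_4): lcm = x*y. S = -4/3*y**2 - 10/3*x + 2/3*y + 4.
  leading term y**2: subtract (4/7)·h_5 from -4/3*y**2 - 10/3*x + 2/3*y + 4 → -18/7*x + 4/3*y + 26/21
  leading term x: subtract (-162/55)·h_6 from -18/7*x + 4/3*y + 26/21 → 976/165*y - 976/165
  leading term y: no divisor's leading term divides it; move 976/165*y to the remainder.
  leading term 1: no divisor's leading term divides it; move -976/165 to the remainder.
  remainder 976/165*y - 976/165 ≠ 0; add h_7 = 976/165*y - 976/165 to the basis.

The other S-polynomials (S(f_2,f_3), S(f_2,f_4), S(f_3,f_4), S(f_1,h_5), S(f_2,h_5), S(f_3,h_5), S(f_4,h_5), S(f_1,h_6), S(f_2,h_6), S(f_3,h_6), S(f_4,h_6), S(h_5,h_6), S(f_1,h_7), S(f_2,h_7), S(f_3,h_7), S(f_4,h_7), S(h_5,h_7), S(h_6,h_7)) all reduce to 0 modulo the current basis, so we have a Gröbner basis.
Inter-reduce: drop elements whose leading term is divisible by another's, tail-reduce, and make monic.
Reduced Gröbner basis: {x - 1, y - 1}.
Label its elements g_1 = x - 1, g_2 = y - 1.

Reduce p = -12*x*y + 3*y**2 + x - 6*y + 14 modulo G:
  leading term x*y: subtract (-12*y)·g_1 from -12*x*y + 3*y**2 + x - 6*y + 14 → 3*y**2 + x - 18*y + 14
  leading term y**2: subtract (3*y)·g_2 from 3*y**2 + x - 18*y + 14 → x - 15*y + 14
  leading term x: subtract (1)·g_1 from x - 15*y + 14 → -15*y + 15
  leading term y: subtract (-15)·g_2 from -15*y + 15 → 0
  normal form = 0.
Since the normal form is 0, p ∈ I.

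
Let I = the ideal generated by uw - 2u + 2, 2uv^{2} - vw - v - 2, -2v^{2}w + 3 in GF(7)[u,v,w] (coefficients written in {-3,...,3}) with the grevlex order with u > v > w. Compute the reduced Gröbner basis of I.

G = {w^{3} + 3w^{2} - 3u + v + w + 2, u^{2} + w^{2} - 2u - v + 3, uv + w^{2} - 3u - 3v - 3w + 1, v^{2} - w^{2} + 2u - v - w + 1, uw - 2u + 2, vw - 2w^{2} - u - v - 2w - 3}

f_1 = uw - 2u + 2, LT = uw.
f_2 = 2uv^{2} - vw - v - 2, LT = uv^{2}.
f_3 = -2v^{2}w + 3, LT = v^{2}w.

S(f_1,f_2): lcm = uv^{2}w. S = -2uv^{2} - 3vw^{2} + 2v^{2} - 3vw + w.
  reduce S modulo (f_1, f_2, f_3):
  remainder -3vw^{2} + 2v^{2} + 3vw - v + w - 2 ≠ 0; add g_4 = -3vw^{2} + 2v^{2} + 3vw - v + w - 2 to the basis.

S(f_1,f_3): lcm = uv^{2}w. S = -2uv^{2} + 2v^{2} - 2u.
  reduce S modulo (f_1, f_2, f_3, g_4):
  remainder 2v^{2} - vw - 2u - v - 2 ≠ 0; add g_5 = 2v^{2} - vw - 2u - v - 2 to the basis.

S(f_3,g_4): lcm = v^{2}w^{2}. S = 3v^{3} + v^{2}w + 2v^{2} - 2vw - 3v + 2w.
  reduce S modulo (f_1, f_2, f_3, g_4, g_5):
  remainder 3uv - 2vw + 2w + 2 ≠ 0; add g_6 = 3uv - 2vw + 2w + 2 to the basis.

S(f_2,g_5): lcm = uv^{2}. S = -3uvw + u^{2} - 3uv + 3vw + u + 3v - 1.
  reduce S modulo (f_1, f_2, f_3, g_4, g_5, g_6):
  remainder u^{2} - 3vw + u + 2v - w - 2 ≠ 0; add g_7 = u^{2} - 3vw + u + 2v - w - 2 to the basis.

S(f_1,g_6): lcm = uvw. S = 3vw^{2} - 2uv - 3w^{2} + 2v - 3w.
  reduce S modulo (f_1, f_2, f_3, g_4, g_5, g_6, g_7):
  remainder -2vw - 3w^{2} + 2u + 2v - 3w - 1 ≠ 0; add g_8 = -2vw - 3w^{2} + 2u + 2v - 3w - 1 to the basis.

S(g_4,g_6): lcm = uvw^{2}. S = 3vw^{3} - 3uv^{2} - uvw - 3w^{3} - 2uv + 2uw - 3w^{2} + 3u.
  reduce S modulo (f_1, f_2, f_3, g_4, g_5, g_6, g_7, g_8):
  remainder -3w^{3} - 2w^{2} + 2u - 3v - 3w + 1 ≠ 0; add g_9 = -3w^{3} - 2w^{2} + 2u - 3v - 3w + 1 to the basis.

The other S-polynomials (S(f_2,f_3), S(f_1,g_4), S(f_2,g_4), S(f_1,g_5), S(f_3,g_5), S(g_4,g_5), S(f_2,g_6), S(f_3,g_6), S(g_5,g_6), S(f_1,g_7), S(f_2,g_7), S(f_3,g_7), S(g_4,g_7), S(g_5,g_7), S(g_6,g_7), S(f_1,g_8), S(f_2,g_8), S(f_3,g_8), S(g_4,g_8), S(g_5,g_8), S(g_6,g_8), S(g_7,g_8), S(f_1,g_9), S(f_2,g_9), S(f_3,g_9), S(g_4,g_9), S(g_5,g_9), S(g_6,g_9), S(g_7,g_9), S(g_8,g_9)) all reduce to 0 modulo the current basis, so we have a Gröbner basis.
Inter-reduce: drop elements whose leading term is divisible by another's, tail-reduce, and make monic.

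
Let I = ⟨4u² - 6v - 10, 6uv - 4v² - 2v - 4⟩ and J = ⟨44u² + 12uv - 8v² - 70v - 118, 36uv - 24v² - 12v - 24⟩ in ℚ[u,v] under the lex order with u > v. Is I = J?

For a fixed monomial order, each ideal has a unique reduced Gröbner basis; comparing bases decides equality.
Buchberger on the first generating set:
f_1 = 4u² - 6v - 10, LT = u².
f_2 = 6uv - 4v² - 2v - 4, LT = uv.

S(f_1,f_2): lcm = u²v. S = ⅔uv² + ⅓uv + ⅔u - 3/2v² - 5/2v.
  leading term uv²: subtract (1/9v)·f_2 from ⅔uv² + ⅓uv + ⅔u - 3/2v² - 5/2v → ⅓uv + ⅔u + 4/9v³ - 23/18v² - 37/18v
  leading term uv: subtract (1/18)·f_2 from ⅓uv + ⅔u + 4/9v³ - 23/18v² - 37/18v → ⅔u + 4/9v³ - 19/18v² - 35/18v + 2/9
  leading term u: no divisor's leading term divides it; move ⅔u to the remainder.
  leading term v³: no divisor's leading term divides it; move 4/9v³ to the remainder.
  leading term v²: no divisor's leading term divides it; move -19/18v² to the remainder.
  leading term v: no divisor's leading term divides it; move -35/18v to the remainder.
  leading term 1: no divisor's leading term divides it; move 2/9 to the remainder.
  remainder ⅔u + 4/9v³ - 19/18v² - 35/18v + 2/9 ≠ 0; add g_3 = ⅔u + 4/9v³ - 19/18v² - 35/18v + 2/9 to the basis.

S(f_1,g_3): lcm = u². S = -⅔uv³ + 19/12uv² + 35/12uv - ⅓u - 3/2v - 5/2.
  leading term uv³: subtract (-1/9v²)·f_2 from -⅔uv³ + 19/12uv² + 35/12uv - ⅓u - 3/2v - 5/2 → 19/12uv² + 35/12uv - ⅓u - 4/9v⁴ - 2/9v³ - 4/9v² - 3/2v - 5/2
  leading term uv²: subtract (19/72v)·f_2 from 19/12uv² + 35/12uv - ⅓u - 4/9v⁴ - 2/9v³ - 4/9v² - 3/2v - 5/2 → 35/12uv - ⅓u - 4/9v⁴ + ⅚v³ + 1/12v² - 4/9v - 5/2
  leading term uv: subtract (35/72)·f_2 from 35/12uv - ⅓u - 4/9v⁴ + ⅚v³ + 1/12v² - 4/9v - 5/2 → -⅓u - 4/9v⁴ + ⅚v³ + 73/36v² + 19/36v - 5/9
  leading term u: subtract (-½)·g_3 from -⅓u - 4/9v⁴ + ⅚v³ + 73/36v² + 19/36v - 5/9 → -4/9v⁴ + 19/18v³ + 3/2v² - 4/9v - 4/9
  leading term v⁴: no divisor's leading term divides it; move -4/9v⁴ to the remainder.
  leading term v³: no divisor's leading term divides it; move 19/18v³ to the remainder.
  leading term v²: no divisor's leading term divides it; move 3/2v² to the remainder.
  leading term v: no divisor's leading term divides it; move -4/9v to the remainder.
  leading term 1: no divisor's leading term divides it; move -4/9 to the remainder.
  remainder -4/9v⁴ + 19/18v³ + 3/2v² - 4/9v - 4/9 ≠ 0; add g_4 = -4/9v⁴ + 19/18v³ + 3/2v² - 4/9v - 4/9 to the basis.

The other S-polynomials (S(f_2,g_3), S(f_1,g_4), S(f_2,g_4), S(g_3,g_4)) all reduce to 0 modulo the current basis, so we have a Gröbner basis.
Inter-reduce: drop elements whose leading term is divisible by another's, tail-reduce, and make monic.
Reduced Gröbner basis: {u + ⅔v³ - 19/12v² - 35/12v + ⅓, v⁴ - 19/8v³ - 27/8v² + v + 1}.

Buchberger on the second generating set:
h_1 = 44u² + 12uv - 8v² - 70v - 118, LT = u².
h_2 = 36uv - 24v² - 12v - 24, LT = uv.

S(h_1,h_2): lcm = u²v. S = 31/33uv² + ⅓uv + ⅔u - 2/11v³ - 35/22v² - 59/22v.
  leading term uv²: subtract (31/1188v)·h_2 from 31/33uv² + ⅓uv + ⅔u - 2/11v³ - 35/22v² - 59/22v → ⅓uv + ⅔u + 4/9v³ - 23/18v² - 37/18v
  leading term uv: subtract (1/108)·h_2 from ⅓uv + ⅔u + 4/9v³ - 23/18v² - 37/18v → ⅔u + 4/9v³ - 19/18v² - 35/18v + 2/9
  leading term u: no divisor's leading term divides it; move ⅔u to the remainder.
  leading term v³: no divisor's leading term divides it; move 4/9v³ to the remainder.
  leading term v²: no divisor's leading term divides it; move -19/18v² to the remainder.
  leading term v: no divisor's leading term divides it; move -35/18v to the remainder.
  leading term 1: no divisor's leading term divides it; move 2/9 to the remainder.
  remainder ⅔u + 4/9v³ - 19/18v² - 35/18v + 2/9 ≠ 0; add k_3 = ⅔u + 4/9v³ - 19/18v² - 35/18v + 2/9 to the basis.

S(h_1,k_3): lcm = u². S = -⅔uv³ + 19/12uv² + 421/132uv - ⅓u - 2/11v² - 35/22v - 59/22.
  leading term uv³: subtract (-1/54v²)·h_2 from -⅔uv³ + 19/12uv² + 421/132uv - ⅓u - 2/11v² - 35/22v - 59/22 → 19/12uv² + 421/132uv - ⅓u - 4/9v⁴ - 2/9v³ - 62/99v² - 35/22v - 59/22
  leading term uv²: subtract (19/432v)·h_2 from 19/12uv² + 421/132uv - ⅓u - 4/9v⁴ - 2/9v³ - 62/99v² - 35/22v - 59/22 → 421/132uv - ⅓u - 4/9v⁴ + ⅚v³ - 13/132v² - 53/99v - 59/22
  leading term uv: subtract (421/4752)·h_2 from 421/132uv - ⅓u - 4/9v⁴ + ⅚v³ - 13/132v² - 53/99v - 59/22 → -⅓u - 4/9v⁴ + ⅚v³ + 73/36v² + 19/36v - 5/9
  leading term u: subtract (-½)·k_3 from -⅓u - 4/9v⁴ + ⅚v³ + 73/36v² + 19/36v - 5/9 → -4/9v⁴ + 19/18v³ + 3/2v² - 4/9v - 4/9
  leading term v⁴: no divisor's leading term divides it; move -4/9v⁴ to the remainder.
  leading term v³: no divisor's leading term divides it; move 19/18v³ to the remainder.
  leading term v²: no divisor's leading term divides it; move 3/2v² to the remainder.
  leading term v: no divisor's leading term divides it; move -4/9v to the remainder.
  leading term 1: no divisor's leading term divides it; move -4/9 to the remainder.
  remainder -4/9v⁴ + 19/18v³ + 3/2v² - 4/9v - 4/9 ≠ 0; add k_4 = -4/9v⁴ + 19/18v³ + 3/2v² - 4/9v - 4/9 to the basis.

The other S-polynomials (S(h_2,k_3), S(h_1,k_4), S(h_2,k_4), S(k_3,k_4)) all reduce to 0 modulo the current basis, so we have a Gröbner basis.
Inter-reduce: drop elements whose leading term is divisible by another's, tail-reduce, and make monic.
Reduced Gröbner basis: {u + ⅔v³ - 19/12v² - 35/12v + ⅓, v⁴ - 19/8v³ - 27/8v² + v + 1}.

The two bases agree; hence the ideals are identical.

Yes, the ideals are equal.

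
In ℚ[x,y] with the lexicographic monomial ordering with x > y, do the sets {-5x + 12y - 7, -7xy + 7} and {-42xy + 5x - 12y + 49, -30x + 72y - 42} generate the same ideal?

Yes, the ideals are equal.

For a fixed monomial order, each ideal has a unique reduced Gröbner basis; comparing bases decides equality.
Buchberger on the first generating set:
f_1 = -5x + 12y - 7, LT = x.
f_2 = -7xy + 7, LT = xy.

S(f_1,f_2): lcm = xy. S = -12/5y² + 7/5y + 1.
  reduce S modulo (f_1, f_2):
  remainder -12/5y² + 7/5y + 1 ≠ 0; add g_3 = -12/5y² + 7/5y + 1 to the basis.

The other S-polynomials (S(f_1,g_3), S(f_2,g_3)) all reduce to 0 modulo the current basis, so we have a Gröbner basis.
Inter-reduce: drop elements whose leading term is divisible by another's, tail-reduce, and make monic.
Reduced Gröbner basis: {x - 12/5y + 7/5, y² - 7/12y - 5/12}.

Buchberger on the second generating set:
h_1 = -42xy + 5x - 12y + 49, LT = xy.
h_2 = -30x + 72y - 42, LT = x.

S(h_1,h_2): lcm = xy. S = -5/42x + 12/5y² - 39/35y - 7/6.
  reduce S modulo (h_1, h_2):
  remainder 12/5y² - 7/5y - 1 ≠ 0; add k_3 = 12/5y² - 7/5y - 1 to the basis.

The other S-polynomials (S(h_1,k_3), S(h_2,k_3)) all reduce to 0 modulo the current basis, so we have a Gröbner basis.
Inter-reduce: drop elements whose leading term is divisible by another's, tail-reduce, and make monic.
Reduced Gröbner basis: {x - 12/5y + 7/5, y² - 7/12y - 5/12}.

The two bases agree; hence the ideals are identical.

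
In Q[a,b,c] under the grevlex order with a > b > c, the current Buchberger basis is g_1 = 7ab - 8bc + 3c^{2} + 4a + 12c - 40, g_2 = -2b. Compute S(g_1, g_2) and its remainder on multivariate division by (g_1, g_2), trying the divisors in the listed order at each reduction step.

lcm(LM(g_1), LM(g_2)) = ab.
S = (lcm/LT(g_1))·g_1 − (lcm/LT(g_2))·g_2 = -\tfrac{8}{7}bc + \tfrac{3}{7}c^{2} + \tfrac{4}{7}a + \tfrac{12}{7}c - \tfrac{40}{7}.
Reduce S modulo (g_1, g_2) in that order:
  leading term bc: subtract (\tfrac{4}{7}c)·g_2 from -\tfrac{8}{7}bc + \tfrac{3}{7}c^{2} + \tfrac{4}{7}a + \tfrac{12}{7}c - \tfrac{40}{7} → \tfrac{3}{7}c^{2} + \tfrac{4}{7}a + \tfrac{12}{7}c - \tfrac{40}{7}
  leading term c^{2}: no divisor's leading term divides it; move \tfrac{3}{7}c^{2} to the remainder.
  leading term a: no divisor's leading term divides it; move \tfrac{4}{7}a to the remainder.
  leading term c: no divisor's leading term divides it; move \tfrac{12}{7}c to the remainder.
  leading term 1: no divisor's leading term divides it; move -\tfrac{40}{7} to the remainder.
The remainder \tfrac{3}{7}c^{2} + \tfrac{4}{7}a + \tfrac{12}{7}c - \tfrac{40}{7} is nonzero, so it would be added as the next basis element.

S(g_1, g_2) = -\tfrac{8}{7}bc + \tfrac{3}{7}c^{2} + \tfrac{4}{7}a + \tfrac{12}{7}c - \tfrac{40}{7}; remainder on division = \tfrac{3}{7}c^{2} + \tfrac{4}{7}a + \tfrac{12}{7}c - \tfrac{40}{7}.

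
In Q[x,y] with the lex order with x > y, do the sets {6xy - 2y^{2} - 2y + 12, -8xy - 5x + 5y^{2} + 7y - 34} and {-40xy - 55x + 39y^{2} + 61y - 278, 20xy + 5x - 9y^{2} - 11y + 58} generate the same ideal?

Yes, the ideals are equal.

For a fixed monomial order, each ideal has a unique reduced Gröbner basis; comparing bases decides equality.
Buchberger on the first generating set:
f_1 = 6xy - 2y^{2} - 2y + 12, LT = xy.
f_2 = -8xy - 5x + 5y^{2} + 7y - 34, LT = xy.

S(f_1,f_2): lcm = xy. S = -\tfrac{5}{8}x + \tfrac{7}{24}y^{2} + \tfrac{13}{24}y - \tfrac{9}{4}.
  reduce S modulo (f_1, f_2):
  remainder -\tfrac{5}{8}x + \tfrac{7}{24}y^{2} + \tfrac{13}{24}y - \tfrac{9}{4} ≠ 0; add g_3 = -\tfrac{5}{8}x + \tfrac{7}{24}y^{2} + \tfrac{13}{24}y - \tfrac{9}{4} to the basis.

S(f_1,g_3): lcm = xy. S = \tfrac{7}{15}y^{3} + \tfrac{8}{15}y^{2} - \tfrac{59}{15}y + 2.
  reduce S modulo (f_1, f_2, g_3):
  remainder \tfrac{7}{15}y^{3} + \tfrac{8}{15}y^{2} - \tfrac{59}{15}y + 2 ≠ 0; add g_4 = \tfrac{7}{15}y^{3} + \tfrac{8}{15}y^{2} - \tfrac{59}{15}y + 2 to the basis.

The other S-polynomials (S(f_2,g_3), S(f_1,g_4), S(f_2,g_4), S(g_3,g_4)) all reduce to 0 modulo the current basis, so we have a Gröbner basis.
Inter-reduce: drop elements whose leading term is divisible by another's, tail-reduce, and make monic.
Reduced Gröbner basis: {x - \tfrac{7}{15}y^{2} - \tfrac{13}{15}y + \tfrac{18}{5}, y^{3} + \tfrac{8}{7}y^{2} - \tfrac{59}{7}y + \tfrac{30}{7}}.

Buchberger on the second generating set:
h_1 = -40xy - 55x + 39y^{2} + 61y - 278, LT = xy.
h_2 = 20xy + 5x - 9y^{2} - 11y + 58, LT = xy.

S(h_1,h_2): lcm = xy. S = \tfrac{9}{8}x - \tfrac{21}{40}y^{2} - \tfrac{39}{40}y + \tfrac{81}{20}.
  reduce S modulo (h_1, h_2):
  remainder \tfrac{9}{8}x - \tfrac{21}{40}y^{2} - \tfrac{39}{40}y + \tfrac{81}{20} ≠ 0; add k_3 = \tfrac{9}{8}x - \tfrac{21}{40}y^{2} - \tfrac{39}{40}y + \tfrac{81}{20} to the basis.

S(h_1,k_3): lcm = xy. S = \tfrac{11}{8}x + \tfrac{7}{15}y^{3} - \tfrac{13}{120}y^{2} - \tfrac{41}{8}y + \tfrac{139}{20}.
  reduce S modulo (h_1, h_2, k_3):
  remainder \tfrac{7}{15}y^{3} + \tfrac{8}{15}y^{2} - \tfrac{59}{15}y + 2 ≠ 0; add k_4 = \tfrac{7}{15}y^{3} + \tfrac{8}{15}y^{2} - \tfrac{59}{15}y + 2 to the basis.

The other S-polynomials (S(h_2,k_3), S(h_1,k_4), S(h_2,k_4), S(k_3,k_4)) all reduce to 0 modulo the current basis, so we have a Gröbner basis.
Inter-reduce: drop elements whose leading term is divisible by another's, tail-reduce, and make monic.
Reduced Gröbner basis: {x - \tfrac{7}{15}y^{2} - \tfrac{13}{15}y + \tfrac{18}{5}, y^{3} + \tfrac{8}{7}y^{2} - \tfrac{59}{7}y + \tfrac{30}{7}}.

The two bases agree; hence the ideals are identical.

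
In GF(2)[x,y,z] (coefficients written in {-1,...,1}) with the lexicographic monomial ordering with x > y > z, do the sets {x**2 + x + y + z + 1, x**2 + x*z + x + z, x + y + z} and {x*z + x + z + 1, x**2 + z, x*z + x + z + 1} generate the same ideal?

No, the ideals differ.

Two ideals are equal iff their reduced Gröbner bases coincide (the reduced basis is unique for a fixed ordering).
Buchberger on the first generating set:
f_1 = x**2 + x + y + z + 1, LT = x**2.
f_2 = x**2 + x*z + x + z, LT = x**2.
f_3 = x + y + z, LT = x.

S(f_1,f_2): lcm = x**2. S = x*z + y + 1.
  leading term x*z: subtract (z)·f_3 from x*z + y + 1 → y*z + y + z**2 + 1
  leading term y*z: no divisor's leading term divides it; move y*z to the remainder.
  leading term y: no divisor's leading term divides it; move y to the remainder.
  leading term z**2: no divisor's leading term divides it; move z**2 to the remainder.
  leading term 1: no divisor's leading term divides it; move 1 to the remainder.
  remainder y*z + y + z**2 + 1 ≠ 0; add g_4 = y*z + y + z**2 + 1 to the basis.

S(f_1,f_3): lcm = x**2. S = x*y + x*z + x + y + z + 1.
  leading term x*y: subtract (y)·f_3 from x*y + x*z + x + y + z + 1 → x*z + x + y**2 + y*z + y + z + 1
  leading term x*z: subtract (z)·f_3 from x*z + x + y**2 + y*z + y + z + 1 → x + y**2 + y + z**2 + z + 1
  leading term x: subtract (1)·f_3 from x + y**2 + y + z**2 + z + 1 → y**2 + z**2 + 1
  leading term y**2: no divisor's leading term divides it; move y**2 to the remainder.
  leading term z**2: no divisor's leading term divides it; move z**2 to the remainder.
  leading term 1: no divisor's leading term divides it; move 1 to the remainder.
  remainder y**2 + z**2 + 1 ≠ 0; add g_5 = y**2 + z**2 + 1 to the basis.

The other S-polynomials (S(f_2,f_3), S(f_1,g_4), S(f_2,g_4), S(f_3,g_4), S(f_1,g_5), S(f_2,g_5), S(f_3,g_5), S(g_4,g_5)) all reduce to 0 modulo the current basis, so we have a Gröbner basis.
Inter-reduce: drop elements whose leading term is divisible by another's, tail-reduce, and make monic.
Reduced Gröbner basis: {x + y + z, y**2 + z**2 + 1, y*z + y + z**2 + 1}.

Buchberger on the second generating set:
h_1 = x*z + x + z + 1, LT = x*z.
h_2 = x**2 + z, LT = x**2.
h_3 = x*z + x + z + 1, LT = x*z.

S(h_1,h_2): lcm = x**2*z. S = x**2 + x*z + x + z**2.
  leading term x**2: subtract (1)·h_2 from x**2 + x*z + x + z**2 → x*z + x + z**2 + z
  leading term x*z: subtract (1)·h_1 from x*z + x + z**2 + z → z**2 + 1
  leading term z**2: no divisor's leading term divides it; move z**2 to the remainder.
  leading term 1: no divisor's leading term divides it; move 1 to the remainder.
  remainder z**2 + 1 ≠ 0; add k_4 = z**2 + 1 to the basis.

The other S-polynomials (S(h_1,h_3), S(h_2,h_3), S(h_1,k_4), S(h_2,k_4), S(h_3,k_4)) all reduce to 0 modulo the current basis, so we have a Gröbner basis.
Inter-reduce: drop elements whose leading term is divisible by another's, tail-reduce, and make monic.
Reduced Gröbner basis: {x**2 + z, x*z + x + z + 1, z**2 + 1}.

The bases are distinct; the ideals are different.
The choice of monomial ordering does not affect the verdict — as long as both bases are computed under the same ordering, their equality decides ideal equality.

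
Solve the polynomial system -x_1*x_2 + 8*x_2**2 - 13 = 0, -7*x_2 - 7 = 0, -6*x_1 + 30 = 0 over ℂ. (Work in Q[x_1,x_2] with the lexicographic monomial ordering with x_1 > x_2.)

Compute a lex Gröbner basis by Buchberger's algorithm.
f_1 = -x_1*x_2 + 8*x_2**2 - 13, LT = x_1*x_2.
f_2 = -7*x_2 - 7, LT = x_2.
f_3 = -6*x_1 + 30, LT = x_1.

S(f_1,f_2): lcm = x_1*x_2. S = -x_1 - 8*x_2**2 + 13.
  leading term x_1: subtract (1/6)·f_3 from -x_1 - 8*x_2**2 + 13 → -8*x_2**2 + 8
  leading term x_2**2: subtract (8/7*x_2)·f_2 from -8*x_2**2 + 8 → 8*x_2 + 8
  leading term x_2: subtract (-8/7)·f_2 from 8*x_2 + 8 → 0
  remainder 0.

S(f_1,f_3): lcm = x_1*x_2. S = -8*x_2**2 + 5*x_2 + 13.
  leading term x_2**2: subtract (8/7*x_2)·f_2 from -8*x_2**2 + 5*x_2 + 13 → 13*x_2 + 13
  leading term x_2: subtract (-13/7)·f_2 from 13*x_2 + 13 → 0
  remainder 0.

S(f_2,f_3): leading monomials are coprime, so the S-polynomial reduces to 0 (Buchberger's first criterion).
Every S-polynomial of the final basis reduces to 0, so we have a Gröbner basis.
Inter-reduce: drop elements whose leading term is divisible by another's, tail-reduce, and make monic.
Reduced Gröbner basis: {x_1 - 5, x_2 + 1}.

The lex basis is triangular: the last element involves only x_2. Solving x_2 + 1 = 0 gives x_2 ∈ {-1}; substituting each value into the earlier elements determines the remaining variables.
  x_2 = -1: the earlier basis element becomes x_1 - 5 = 0, giving x_1 = 5 — point (5, -1).
Each listed point satisfies every original equation (direct substitution).
This is the nonlinear analogue of row-reducing a linear system.

{(5, -1)}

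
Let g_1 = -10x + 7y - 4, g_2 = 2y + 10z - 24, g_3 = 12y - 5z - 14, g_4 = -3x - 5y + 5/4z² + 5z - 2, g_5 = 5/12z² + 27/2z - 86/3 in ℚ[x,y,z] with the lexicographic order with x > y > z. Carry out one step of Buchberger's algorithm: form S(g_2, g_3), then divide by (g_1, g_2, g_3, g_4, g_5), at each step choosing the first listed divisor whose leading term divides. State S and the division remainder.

lcm(LM(g_2), LM(g_3)) = y.
S = (lcm/LT(g_2))·g_2 − (lcm/LT(g_3))·g_3 = 65/12z - 65/6.
Reduce S modulo (g_1, g_2, g_3, g_4, g_5) in that order:
  leading term z: no divisor's leading term divides it; move 65/12z to the remainder.
  leading term 1: no divisor's leading term divides it; move -65/6 to the remainder.
The remainder 65/12z - 65/6 is nonzero, so it would be added as the next basis element.

S(g_2, g_3) = 65/12z - 65/6; remainder on division = 65/12z - 65/6.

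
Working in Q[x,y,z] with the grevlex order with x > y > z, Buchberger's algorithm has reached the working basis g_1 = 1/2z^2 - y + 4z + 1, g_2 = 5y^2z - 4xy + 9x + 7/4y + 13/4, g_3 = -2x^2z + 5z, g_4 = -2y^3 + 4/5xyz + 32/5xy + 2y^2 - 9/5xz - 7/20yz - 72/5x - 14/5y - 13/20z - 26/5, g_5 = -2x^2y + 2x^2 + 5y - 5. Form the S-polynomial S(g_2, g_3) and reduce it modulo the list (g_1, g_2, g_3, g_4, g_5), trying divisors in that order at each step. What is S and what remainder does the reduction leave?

lcm(LM(g_2), LM(g_3)) = x^2y^2z.
S = (lcm/LT(g_2))·g_2 − (lcm/LT(g_3))·g_3 = -4/5x^3y + 9/5x^3 + 7/20x^2y + 5/2y^2z + 13/20x^2.
Reduce S modulo (g_1, g_2, g_3, g_4, g_5) in that order:
  leading term x^3y: subtract (2/5x)·g_5 from -4/5x^3y + 9/5x^3 + 7/20x^2y + 5/2y^2z + 13/20x^2 → x^3 + 7/20x^2y + 5/2y^2z + 13/20x^2 - 2xy + 2x
  leading term x^3: no divisor's leading term divides it; move x^3 to the remainder.
  leading term x^2y: subtract (-7/40)·g_5 from 7/20x^2y + 5/2y^2z + 13/20x^2 - 2xy + 2x → 5/2y^2z + x^2 - 2xy + 2x + 7/8y - 7/8
  leading term y^2z: subtract (1/2)·g_2 from 5/2y^2z + x^2 - 2xy + 2x + 7/8y - 7/8 → x^2 - 5/2x - 5/2
  leading term x^2: no divisor's leading term divides it; move x^2 to the remainder.
  leading term x: no divisor's leading term divides it; move -5/2x to the remainder.
  leading term 1: no divisor's leading term divides it; move -5/2 to the remainder.
The remainder x^3 + x^2 - 5/2x - 5/2 is nonzero, so it would be added as the next basis element.

S(g_2, g_3) = -4/5x^3y + 9/5x^3 + 7/20x^2y + 5/2y^2z + 13/20x^2; remainder on division = x^3 + x^2 - 5/2x - 5/2.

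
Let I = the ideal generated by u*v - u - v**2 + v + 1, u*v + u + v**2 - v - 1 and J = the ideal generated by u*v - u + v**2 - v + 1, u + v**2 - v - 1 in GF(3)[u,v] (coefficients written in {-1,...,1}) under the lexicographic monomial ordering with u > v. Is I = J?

For a fixed monomial order, each ideal has a unique reduced Gröbner basis; comparing bases decides equality.
Buchberger on the first generating set:
f_1 = u*v - u - v**2 + v + 1, LT = u*v.
f_2 = u*v + u + v**2 - v - 1, LT = u*v.

S(f_1,f_2): lcm = u*v. S = u + v**2 - v - 1.
  leading term u: no divisor's leading term divides it; move u to the remainder.
  leading term v**2: no divisor's leading term divides it; move v**2 to the remainder.
  leading term v: no divisor's leading term divides it; move -v to the remainder.
  leading term 1: no divisor's leading term divides it; move -1 to the remainder.
  remainder u + v**2 - v - 1 ≠ 0; add g_3 = u + v**2 - v - 1 to the basis.

S(f_1,g_3): lcm = u*v. S = -u - v**3 - v + 1.
  leading term u: subtract (-1)·g_3 from -u - v**3 - v + 1 → -v**3 + v**2 + v
  leading term v**3: no divisor's leading term divides it; move -v**3 to the remainder.
  leading term v**2: no divisor's leading term divides it; move v**2 to the remainder.
  leading term v: no divisor's leading term divides it; move v to the remainder.
  remainder -v**3 + v**2 + v ≠ 0; add g_4 = -v**3 + v**2 + v to the basis.

The other S-polynomials (S(f_2,g_3), S(f_1,g_4), S(f_2,g_4), S(g_3,g_4)) all reduce to 0 modulo the current basis, so we have a Gröbner basis.
Inter-reduce: drop elements whose leading term is divisible by another's, tail-reduce, and make monic.
Reduced Gröbner basis: {u + v**2 - v - 1, v**3 - v**2 - v}.

Buchberger on the second generating set:
h_1 = u*v - u + v**2 - v + 1, LT = u*v.
h_2 = u + v**2 - v - 1, LT = u.

S(h_1,h_2): lcm = u*v. S = -u - v**3 - v**2 + 1.
  leading term u: subtract (-1)·h_2 from -u - v**3 - v**2 + 1 → -v**3 - v
  leading term v**3: no divisor's leading term divides it; move -v**3 to the remainder.
  leading term v: no divisor's leading term divides it; move -v to the remainder.
  remainder -v**3 - v ≠ 0; add k_3 = -v**3 - v to the basis.

The other S-polynomials (S(h_1,k_3), S(h_2,k_3)) all reduce to 0 modulo the current basis, so we have a Gröbner basis.
Inter-reduce: drop elements whose leading term is divisible by another's, tail-reduce, and make monic.
Reduced Gröbner basis: {u + v**2 - v - 1, v**3 + v}.

Since the reduced bases disagree, the two ideals are not the same.

No, the ideals differ.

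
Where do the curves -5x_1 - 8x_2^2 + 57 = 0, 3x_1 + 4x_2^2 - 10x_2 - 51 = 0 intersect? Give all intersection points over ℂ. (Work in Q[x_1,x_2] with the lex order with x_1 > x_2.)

Compute a lex Gröbner basis by Buchberger's algorithm.
f_1 = -5x_1 - 8x_2^2 + 57, LT = x_1.
f_2 = 3x_1 + 4x_2^2 - 10x_2 - 51, LT = x_1.

S(f_1,f_2): lcm = x_1. S = 4/15x_2^2 + 10/3x_2 + 28/5.
  leading term x_2^2: no divisor's leading term divides it; move 4/15x_2^2 to the remainder.
  leading term x_2: no divisor's leading term divides it; move 10/3x_2 to the remainder.
  leading term 1: no divisor's leading term divides it; move 28/5 to the remainder.
  remainder 4/15x_2^2 + 10/3x_2 + 28/5 ≠ 0; add h_3 = 4/15x_2^2 + 10/3x_2 + 28/5 to the basis.

S(f_1,h_3): leading monomials are coprime, so the S-polynomial reduces to 0 (Buchberger's first criterion).
S(f_2,h_3): leading monomials are coprime, so the S-polynomial reduces to 0 (Buchberger's first criterion).
Every S-polynomial of the final basis reduces to 0, so we have a Gröbner basis.
Inter-reduce: drop elements whose leading term is divisible by another's, tail-reduce, and make monic.
Reduced Gröbner basis: {x_1 - 20x_2 - 45, x_2^2 + 25/2x_2 + 21}.

A lex Gröbner basis eliminates variables successively. Here x_2^2 + 25/2x_2 + 21 depends only on x_2, with roots {-21/2, -2}; lifting each root through the earlier basis elements recovers the full solutions.
  x_2 = -21/2: the earlier basis element becomes x_1 + 165 = 0, giving x_1 = -165 — point (-165, -21/2).
  x_2 = -2: the earlier basis element becomes x_1 - 5 = 0, giving x_1 = 5 — point (5, -2).
Substituting each solution back into the original system confirms all equations vanish.
A lex Gröbner basis triangularizes the system, enabling back-substitution.

{(-165, -21/2), (5, -2)}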